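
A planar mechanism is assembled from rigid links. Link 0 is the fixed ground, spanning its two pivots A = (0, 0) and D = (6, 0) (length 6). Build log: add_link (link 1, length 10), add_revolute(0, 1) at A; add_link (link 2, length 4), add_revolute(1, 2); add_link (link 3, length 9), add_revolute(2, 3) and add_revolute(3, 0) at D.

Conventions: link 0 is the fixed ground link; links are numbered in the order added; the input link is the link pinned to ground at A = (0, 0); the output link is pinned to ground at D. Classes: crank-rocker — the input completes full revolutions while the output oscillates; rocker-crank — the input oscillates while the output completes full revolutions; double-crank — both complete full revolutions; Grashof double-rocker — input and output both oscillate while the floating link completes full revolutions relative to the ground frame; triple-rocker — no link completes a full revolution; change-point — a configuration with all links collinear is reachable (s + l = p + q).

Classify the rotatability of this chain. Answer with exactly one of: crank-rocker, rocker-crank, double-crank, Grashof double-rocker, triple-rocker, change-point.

lengths: ground=6, input=10, coupler=4, output=9
sorted: s=4 (shortest), l=10 (longest), p+q=15
s + l = 14 vs p + q = 15
s + l < p + q (Grashof) with shortest = coupler link → Grashof double-rocker

Grashof double-rocker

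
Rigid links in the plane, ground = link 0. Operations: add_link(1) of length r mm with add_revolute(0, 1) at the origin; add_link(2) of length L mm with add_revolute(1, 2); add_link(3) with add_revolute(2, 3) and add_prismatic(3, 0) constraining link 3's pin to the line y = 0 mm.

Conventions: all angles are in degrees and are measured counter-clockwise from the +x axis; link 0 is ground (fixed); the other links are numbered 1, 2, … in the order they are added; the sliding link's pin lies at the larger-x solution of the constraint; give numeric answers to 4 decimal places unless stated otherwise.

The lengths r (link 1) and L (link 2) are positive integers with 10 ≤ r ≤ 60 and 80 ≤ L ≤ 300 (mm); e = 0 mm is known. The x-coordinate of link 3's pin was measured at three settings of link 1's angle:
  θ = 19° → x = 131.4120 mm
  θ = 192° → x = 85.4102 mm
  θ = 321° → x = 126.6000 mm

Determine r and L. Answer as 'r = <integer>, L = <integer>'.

constraint per measurement: (x − r cos θ)² + (r sin θ − e)² = L²
subtracting the θ₁ and θ₂ equations cancels the r² and L² terms:
r = (x₁² − x₂²) / (2[(x₁cos θ₁ + e sin θ₁) − (x₂cos θ₂ + e sin θ₂)]) = 24.0000 → r = 24
L² = (x₁ − r cos θ₁)² + (r sin θ₁ − e)² = 11880.9944 → L = 109.0000 → L = 109
check at θ₃=321°: x = 126.6000 (printed 126.6000) ✓

r = 24, L = 109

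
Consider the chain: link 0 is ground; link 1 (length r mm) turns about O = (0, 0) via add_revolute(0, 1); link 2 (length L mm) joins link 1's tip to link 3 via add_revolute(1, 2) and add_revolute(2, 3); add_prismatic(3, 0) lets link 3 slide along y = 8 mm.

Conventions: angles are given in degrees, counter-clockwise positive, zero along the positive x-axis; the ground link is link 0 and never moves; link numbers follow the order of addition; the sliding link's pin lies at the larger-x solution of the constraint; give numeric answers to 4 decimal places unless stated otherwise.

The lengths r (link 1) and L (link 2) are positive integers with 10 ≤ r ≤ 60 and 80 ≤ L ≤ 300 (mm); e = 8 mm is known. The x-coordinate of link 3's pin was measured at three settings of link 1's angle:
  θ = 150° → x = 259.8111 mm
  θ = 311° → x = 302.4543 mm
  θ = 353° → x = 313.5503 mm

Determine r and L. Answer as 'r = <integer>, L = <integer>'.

constraint per measurement: (x − r cos θ)² + (r sin θ − e)² = L²
subtracting the θ₁ and θ₂ equations cancels the r² and L² terms:
r = (x₁² − x₂²) / (2[(x₁cos θ₁ + e sin θ₁) − (x₂cos θ₂ + e sin θ₂)]) = 29.0000 → r = 29
L² = (x₁ − r cos θ₁)² + (r sin θ₁ − e)² = 81224.9824 → L = 285.0000 → L = 285
check at θ₃=353°: x = 313.5503 (printed 313.5503) ✓

r = 29, L = 285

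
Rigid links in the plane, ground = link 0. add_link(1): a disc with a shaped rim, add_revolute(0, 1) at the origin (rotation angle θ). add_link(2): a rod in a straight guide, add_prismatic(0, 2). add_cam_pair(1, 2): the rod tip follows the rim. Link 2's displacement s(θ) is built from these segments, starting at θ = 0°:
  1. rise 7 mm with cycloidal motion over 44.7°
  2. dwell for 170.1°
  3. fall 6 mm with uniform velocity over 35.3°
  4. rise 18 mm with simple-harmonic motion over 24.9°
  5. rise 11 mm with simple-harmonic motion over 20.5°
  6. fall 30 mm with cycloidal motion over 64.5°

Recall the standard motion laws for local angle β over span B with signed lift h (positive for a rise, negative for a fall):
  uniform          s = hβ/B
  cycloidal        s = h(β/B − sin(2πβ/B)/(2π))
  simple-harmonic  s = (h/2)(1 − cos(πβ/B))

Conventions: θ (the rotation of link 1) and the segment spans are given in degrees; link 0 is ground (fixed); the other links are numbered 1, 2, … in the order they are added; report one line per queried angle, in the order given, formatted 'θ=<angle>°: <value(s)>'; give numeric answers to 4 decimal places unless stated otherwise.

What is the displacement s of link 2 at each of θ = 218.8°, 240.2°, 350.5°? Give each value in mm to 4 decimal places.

segment 1 (0° to 44.7°, cycloidal, h = 7) is passed completely: s = 0.0000 + (7) = 7.0000
segment 2 (44.7° to 214.8°, dwell): s unchanged at 7.0000
θ = 218.8° falls in segment 3 (214.8° to 250.1°, uniform, h = -6): β = 218.8 − 214.8 = 4°, B = 35.3°; Δs = -6·4/35.3 = -0.6799; s = 7.0000 − 0.6799 = 6.3201
θ = 240.2° falls in segment 3 (214.8° to 250.1°, uniform, h = -6): β = 240.2 − 214.8 = 25.4°, B = 35.3°; Δs = -6·25.4/35.3 = -4.3173; s = 7.0000 − 4.3173 = 2.6827
segment 3 (214.8° to 250.1°, uniform, h = -6) is passed completely: s = 7.0000 + (-6) = 1.0000
segment 4 (250.1° to 275°, simple-harmonic, h = 18) is passed completely: s = 1.0000 + (18) = 19.0000
segment 5 (275° to 295.5°, simple-harmonic, h = 11) is passed completely: s = 19.0000 + (11) = 30.0000
θ = 350.5° falls in segment 6 (295.5° to 360°, cycloidal, h = -30): β = 350.5 − 295.5 = 55°, B = 64.5°; Δs = -30·(0.8527 − sin(2π·0.8527)/(2π)) = -29.3958; s = 30.0000 − 29.3958 = 0.6042

θ=218.8°: 6.3201
θ=240.2°: 2.6827
θ=350.5°: 0.6042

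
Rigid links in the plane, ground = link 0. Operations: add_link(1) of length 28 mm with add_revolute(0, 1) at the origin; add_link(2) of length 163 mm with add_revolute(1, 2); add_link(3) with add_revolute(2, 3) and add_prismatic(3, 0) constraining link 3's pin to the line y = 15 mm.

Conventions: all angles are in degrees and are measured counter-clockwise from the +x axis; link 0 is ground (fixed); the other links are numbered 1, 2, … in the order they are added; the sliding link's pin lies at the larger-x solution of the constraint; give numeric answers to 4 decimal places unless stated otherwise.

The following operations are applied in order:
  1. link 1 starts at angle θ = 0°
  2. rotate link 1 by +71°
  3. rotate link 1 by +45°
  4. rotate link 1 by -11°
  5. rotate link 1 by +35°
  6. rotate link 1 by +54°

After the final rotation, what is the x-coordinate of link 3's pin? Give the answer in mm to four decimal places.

geometry: r = 28 mm, L = 163 mm, e = 15 mm; θ starts at 0°
rotate link 1 by +71°: θ ← 0° +71° = 71°
rotate link 1 by +45°: θ ← 71° +45° = 116°
rotate link 1 by -11°: θ ← 116° -11° = 105°
rotate link 1 by +35°: θ ← 105° +35° = 140°
rotate link 1 by +54°: θ ← 140° +54° = 194°
crank pin P = (r cos θ, r sin θ) = (-27.168280, -6.773813)
h = r sin θ − e = -6.773813 − 15 = -21.773813
x = r cos θ + √(L² − h²) = -27.168280 + 161.539163 = 134.370882

134.3709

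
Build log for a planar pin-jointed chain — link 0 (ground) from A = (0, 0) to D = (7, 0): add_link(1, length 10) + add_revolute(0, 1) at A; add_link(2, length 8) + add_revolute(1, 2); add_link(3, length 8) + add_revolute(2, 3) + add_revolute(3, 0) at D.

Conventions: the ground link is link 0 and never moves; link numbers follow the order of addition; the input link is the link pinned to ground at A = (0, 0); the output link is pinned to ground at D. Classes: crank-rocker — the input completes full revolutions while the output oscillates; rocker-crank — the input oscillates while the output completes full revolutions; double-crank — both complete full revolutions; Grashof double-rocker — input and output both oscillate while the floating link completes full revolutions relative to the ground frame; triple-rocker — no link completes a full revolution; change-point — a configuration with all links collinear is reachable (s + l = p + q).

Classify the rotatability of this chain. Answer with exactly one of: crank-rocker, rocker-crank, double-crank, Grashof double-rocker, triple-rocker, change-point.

lengths: ground=7, input=10, coupler=8, output=8
sorted: s=7 (shortest), l=10 (longest), p+q=16
s + l = 17 vs p + q = 16
s + l > p + q → non-Grashof → no link fully rotates → triple-rocker

triple-rocker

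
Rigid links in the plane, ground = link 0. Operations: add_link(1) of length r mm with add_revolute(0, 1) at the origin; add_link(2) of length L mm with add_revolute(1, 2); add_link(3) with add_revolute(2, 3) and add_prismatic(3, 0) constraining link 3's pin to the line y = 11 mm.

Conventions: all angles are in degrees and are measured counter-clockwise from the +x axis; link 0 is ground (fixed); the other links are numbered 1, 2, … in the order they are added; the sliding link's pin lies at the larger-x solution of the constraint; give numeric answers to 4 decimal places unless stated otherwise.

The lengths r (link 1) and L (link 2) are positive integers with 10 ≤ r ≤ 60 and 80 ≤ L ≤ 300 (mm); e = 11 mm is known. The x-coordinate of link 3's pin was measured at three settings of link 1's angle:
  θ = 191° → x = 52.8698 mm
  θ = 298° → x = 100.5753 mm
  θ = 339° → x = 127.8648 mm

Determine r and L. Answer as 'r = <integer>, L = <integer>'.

constraint per measurement: (x − r cos θ)² + (r sin θ − e)² = L²
subtracting the θ₁ and θ₂ equations cancels the r² and L² terms:
r = (x₁² − x₂²) / (2[(x₁cos θ₁ + e sin θ₁) − (x₂cos θ₂ + e sin θ₂)]) = 40.0000 → r = 40
L² = (x₁ − r cos θ₁)² + (r sin θ₁ − e)² = 8836.0023 → L = 94.0000 → L = 94
check at θ₃=339°: x = 127.8648 (printed 127.8648) ✓

r = 40, L = 94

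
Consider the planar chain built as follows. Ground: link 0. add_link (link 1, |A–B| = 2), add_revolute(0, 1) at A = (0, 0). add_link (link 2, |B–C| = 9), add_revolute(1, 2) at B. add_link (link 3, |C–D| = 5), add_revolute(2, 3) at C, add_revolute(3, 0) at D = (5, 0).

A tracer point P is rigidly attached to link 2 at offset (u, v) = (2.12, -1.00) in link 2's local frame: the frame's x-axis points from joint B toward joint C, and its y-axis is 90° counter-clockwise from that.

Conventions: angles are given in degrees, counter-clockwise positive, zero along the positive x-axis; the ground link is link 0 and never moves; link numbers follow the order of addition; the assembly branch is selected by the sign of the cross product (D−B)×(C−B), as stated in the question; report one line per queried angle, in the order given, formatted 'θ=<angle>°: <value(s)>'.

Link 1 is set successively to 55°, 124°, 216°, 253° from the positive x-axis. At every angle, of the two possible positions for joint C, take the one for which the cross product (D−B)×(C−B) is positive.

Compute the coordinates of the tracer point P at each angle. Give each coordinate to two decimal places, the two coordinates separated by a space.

A=(0,0), D=(5.00,0)
θ=55°: B = A + 2.00·(cos55°, sin55°) = (1.1472, 1.6383)
θ=55°: |BD| = 4.1867
θ=55°: circle(B,9.00) ∩ circle(D,5.00): a=8.7812, h=1.9725
θ=55°:   candidates: C₊=(10.0000,0.0173) cross=8.258; C₋=(8.4563,-3.6131) cross=-8.258
θ=55°:   branch + wants cross > 0 → take C=(10.0000,0.0173) (cross=8.258)
θ=55°: ex = (C−B)/|BC| = (0.9836,-0.1801); ey = (0.1801,0.9836)
θ=55°: P = B + 2.12·ex + -1.00·ey = (3.0524,0.2728)
θ=124°: B = A + 2.00·(cos124°, sin124°) = (-1.1184, 1.6581)
θ=124°: |BD| = 6.3391
θ=124°: circle(B,9.00) ∩ circle(D,5.00): a=7.5866, h=4.8419
θ=124°:   candidates: C₊=(7.4705,4.3470) cross=30.693; C₋=(4.9376,-4.9996) cross=-30.693
θ=124°:   branch + wants cross > 0 → take C=(7.4705,4.3470) (cross=30.693)
θ=124°: ex = (C−B)/|BC| = (0.9543,0.2988); ey = (-0.2988,0.9543)
θ=124°: P = B + 2.12·ex + -1.00·ey = (1.2036,1.3371)
θ=216°: B = A + 2.00·(cos216°, sin216°) = (-1.6180, -1.1756)
θ=216°: |BD| = 6.7216
θ=216°: circle(B,9.00) ∩ circle(D,5.00): a=7.5265, h=4.9348
θ=216°:   candidates: C₊=(4.9294,4.9995) cross=33.170; C₋=(6.6555,-4.7180) cross=-33.170
θ=216°:   branch + wants cross > 0 → take C=(4.9294,4.9995) (cross=33.170)
θ=216°: ex = (C−B)/|BC| = (0.7275,0.6861); ey = (-0.6861,0.7275)
θ=216°: P = B + 2.12·ex + -1.00·ey = (0.6104,-0.4485)
θ=253°: B = A + 2.00·(cos253°, sin253°) = (-0.5847, -1.9126)
θ=253°: |BD| = 5.9032
θ=253°: circle(B,9.00) ∩ circle(D,5.00): a=7.6948, h=4.6680
θ=253°:   candidates: C₊=(5.1826,4.9967) cross=27.556; C₋=(8.2074,-3.8357) cross=-27.556
θ=253°:   branch + wants cross > 0 → take C=(5.1826,4.9967) (cross=27.556)
θ=253°: ex = (C−B)/|BC| = (0.6408,0.7677); ey = (-0.7677,0.6408)
θ=253°: P = B + 2.12·ex + -1.00·ey = (1.5415,-0.9259)

θ=55°: 3.05 0.27
θ=124°: 1.20 1.34
θ=216°: 0.61 -0.45
θ=253°: 1.54 -0.93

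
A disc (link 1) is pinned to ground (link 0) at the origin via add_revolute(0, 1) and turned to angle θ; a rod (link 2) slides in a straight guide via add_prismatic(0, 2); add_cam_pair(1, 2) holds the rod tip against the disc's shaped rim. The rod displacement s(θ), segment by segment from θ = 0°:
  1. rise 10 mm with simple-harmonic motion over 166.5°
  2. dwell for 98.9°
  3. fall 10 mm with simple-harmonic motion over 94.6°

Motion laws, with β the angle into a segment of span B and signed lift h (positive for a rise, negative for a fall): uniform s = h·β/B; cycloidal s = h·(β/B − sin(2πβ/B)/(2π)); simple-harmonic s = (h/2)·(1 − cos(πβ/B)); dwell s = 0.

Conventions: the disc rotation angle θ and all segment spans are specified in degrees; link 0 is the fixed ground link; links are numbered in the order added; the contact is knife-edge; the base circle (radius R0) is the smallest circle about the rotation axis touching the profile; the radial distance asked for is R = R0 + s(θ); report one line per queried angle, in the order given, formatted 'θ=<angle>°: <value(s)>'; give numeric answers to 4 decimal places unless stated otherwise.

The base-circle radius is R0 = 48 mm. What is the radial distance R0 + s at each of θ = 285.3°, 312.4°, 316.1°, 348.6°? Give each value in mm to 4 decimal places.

segment 1 (0° to 166.5°, simple-harmonic, h = 10) is passed completely: s = 0.0000 + (10) = 10.0000
segment 2 (166.5° to 265.4°, dwell): s unchanged at 10.0000
θ = 285.3° falls in segment 3 (265.4° to 360°, simple-harmonic, h = -10): β = 285.3 − 265.4 = 19.9°, B = 94.6°; Δs = -10/2·(1 − cos(π·0.2104)) = -1.0527; s = 10.0000 − 1.0527 = 8.9473
θ = 312.4° falls in segment 3 (265.4° to 360°, simple-harmonic, h = -10): β = 312.4 − 265.4 = 47°, B = 94.6°; Δs = -10/2·(1 − cos(π·0.4968)) = -4.9502; s = 10.0000 − 4.9502 = 5.0498
θ = 316.1° falls in segment 3 (265.4° to 360°, simple-harmonic, h = -10): β = 316.1 − 265.4 = 50.7°, B = 94.6°; Δs = -10/2·(1 − cos(π·0.5359)) = -5.5634; s = 10.0000 − 5.5634 = 4.4366
θ = 348.6° falls in segment 3 (265.4° to 360°, simple-harmonic, h = -10): β = 348.6 − 265.4 = 83.2°, B = 94.6°; Δs = -10/2·(1 − cos(π·0.8795)) = -9.6459; s = 10.0000 − 9.6459 = 0.3541
θ=285.3°: R = R0 + s = 48 + 8.9473 = 56.9473
θ=312.4°: R = R0 + s = 48 + 5.0498 = 53.0498
θ=316.1°: R = R0 + s = 48 + 4.4366 = 52.4366
θ=348.6°: R = R0 + s = 48 + 0.3541 = 48.3541

θ=285.3°: 56.9473
θ=312.4°: 53.0498
θ=316.1°: 52.4366
θ=348.6°: 48.3541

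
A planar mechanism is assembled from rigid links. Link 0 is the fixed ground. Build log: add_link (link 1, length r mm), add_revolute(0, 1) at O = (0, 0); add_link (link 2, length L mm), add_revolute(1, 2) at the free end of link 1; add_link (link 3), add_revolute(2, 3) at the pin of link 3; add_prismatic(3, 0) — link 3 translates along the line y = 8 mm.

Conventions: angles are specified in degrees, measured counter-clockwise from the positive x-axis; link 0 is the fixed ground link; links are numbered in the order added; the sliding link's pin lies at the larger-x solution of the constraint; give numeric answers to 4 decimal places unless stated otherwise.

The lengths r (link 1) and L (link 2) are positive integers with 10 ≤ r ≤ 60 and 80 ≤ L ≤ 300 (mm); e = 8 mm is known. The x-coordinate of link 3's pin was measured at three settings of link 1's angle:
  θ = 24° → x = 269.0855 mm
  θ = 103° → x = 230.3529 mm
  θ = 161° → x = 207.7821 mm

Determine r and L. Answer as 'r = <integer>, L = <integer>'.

constraint per measurement: (x − r cos θ)² + (r sin θ − e)² = L²
subtracting the θ₁ and θ₂ equations cancels the r² and L² terms:
r = (x₁² − x₂²) / (2[(x₁cos θ₁ + e sin θ₁) − (x₂cos θ₂ + e sin θ₂)]) = 33.0000 → r = 33
L² = (x₁ − r cos θ₁)² + (r sin θ₁ − e)² = 57121.0082 → L = 239.0000 → L = 239
check at θ₃=161°: x = 207.7821 (printed 207.7821) ✓

r = 33, L = 239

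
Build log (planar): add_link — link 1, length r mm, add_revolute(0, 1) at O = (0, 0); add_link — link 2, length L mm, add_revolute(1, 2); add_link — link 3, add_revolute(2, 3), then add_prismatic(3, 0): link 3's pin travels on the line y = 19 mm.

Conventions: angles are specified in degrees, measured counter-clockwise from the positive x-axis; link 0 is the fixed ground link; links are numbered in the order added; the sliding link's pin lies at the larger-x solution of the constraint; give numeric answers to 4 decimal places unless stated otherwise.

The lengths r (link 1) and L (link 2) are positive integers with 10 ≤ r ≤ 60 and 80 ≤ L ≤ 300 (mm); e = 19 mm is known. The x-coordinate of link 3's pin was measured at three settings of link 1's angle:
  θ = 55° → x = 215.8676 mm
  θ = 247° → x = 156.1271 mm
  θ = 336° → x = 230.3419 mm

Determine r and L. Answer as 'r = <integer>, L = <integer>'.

constraint per measurement: (x − r cos θ)² + (r sin θ − e)² = L²
subtracting the θ₁ and θ₂ equations cancels the r² and L² terms:
r = (x₁² − x₂²) / (2[(x₁cos θ₁ + e sin θ₁) − (x₂cos θ₂ + e sin θ₂)]) = 51.0001 → r = 51
L² = (x₁ − r cos θ₁)² + (r sin θ₁ − e)² = 35344.0141 → L = 188.0000 → L = 188
check at θ₃=336°: x = 230.3419 (printed 230.3419) ✓

r = 51, L = 188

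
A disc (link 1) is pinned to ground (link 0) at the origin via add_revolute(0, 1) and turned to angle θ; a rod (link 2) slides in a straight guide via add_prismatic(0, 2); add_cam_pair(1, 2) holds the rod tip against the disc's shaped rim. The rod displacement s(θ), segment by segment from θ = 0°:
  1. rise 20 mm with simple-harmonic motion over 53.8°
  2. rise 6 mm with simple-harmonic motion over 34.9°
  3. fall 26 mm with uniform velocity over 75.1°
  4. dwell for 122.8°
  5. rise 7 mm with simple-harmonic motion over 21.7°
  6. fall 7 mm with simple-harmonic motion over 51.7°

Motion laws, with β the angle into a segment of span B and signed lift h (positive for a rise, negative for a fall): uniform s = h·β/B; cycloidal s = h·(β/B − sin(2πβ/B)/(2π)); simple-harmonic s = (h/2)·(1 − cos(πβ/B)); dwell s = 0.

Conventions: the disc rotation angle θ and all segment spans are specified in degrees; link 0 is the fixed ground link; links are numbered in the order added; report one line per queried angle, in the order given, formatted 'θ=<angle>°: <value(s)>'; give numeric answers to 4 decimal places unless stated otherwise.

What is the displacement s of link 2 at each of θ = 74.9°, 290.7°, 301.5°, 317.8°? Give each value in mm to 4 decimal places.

segment 1 (0° to 53.8°, simple-harmonic, h = 20) is passed completely: s = 0.0000 + (20) = 20.0000
θ = 74.9° falls in segment 2 (53.8° to 88.7°, simple-harmonic, h = 6): β = 74.9 − 53.8 = 21.1°, B = 34.9°; Δs = 6/2·(1 − cos(π·0.6046)) = 3.9680; s = 20.0000 + 3.9680 = 23.9680
segment 2 (53.8° to 88.7°, simple-harmonic, h = 6) is passed completely: s = 20.0000 + (6) = 26.0000
segment 3 (88.7° to 163.8°, uniform, h = -26) is passed completely: s = 26.0000 + (-26) = 0.0000
segment 4 (163.8° to 286.6°, dwell): s unchanged at 0.0000
θ = 290.7° falls in segment 5 (286.6° to 308.3°, simple-harmonic, h = 7): β = 290.7 − 286.6 = 4.1°, B = 21.7°; Δs = 7/2·(1 − cos(π·0.1889)) = 0.5987; s = 0.0000 + 0.5987 = 0.5987
θ = 301.5° falls in segment 5 (286.6° to 308.3°, simple-harmonic, h = 7): β = 301.5 − 286.6 = 14.9°, B = 21.7°; Δs = 7/2·(1 − cos(π·0.6866)) = 5.4366; s = 0.0000 + 5.4366 = 5.4366
segment 5 (286.6° to 308.3°, simple-harmonic, h = 7) is passed completely: s = 0.0000 + (7) = 7.0000
θ = 317.8° falls in segment 6 (308.3° to 360°, simple-harmonic, h = -7): β = 317.8 − 308.3 = 9.5°, B = 51.7°; Δs = -7/2·(1 − cos(π·0.1838)) = -0.5672; s = 7.0000 − 0.5672 = 6.4328

θ=74.9°: 23.9680
θ=290.7°: 0.5987
θ=301.5°: 5.4366
θ=317.8°: 6.4328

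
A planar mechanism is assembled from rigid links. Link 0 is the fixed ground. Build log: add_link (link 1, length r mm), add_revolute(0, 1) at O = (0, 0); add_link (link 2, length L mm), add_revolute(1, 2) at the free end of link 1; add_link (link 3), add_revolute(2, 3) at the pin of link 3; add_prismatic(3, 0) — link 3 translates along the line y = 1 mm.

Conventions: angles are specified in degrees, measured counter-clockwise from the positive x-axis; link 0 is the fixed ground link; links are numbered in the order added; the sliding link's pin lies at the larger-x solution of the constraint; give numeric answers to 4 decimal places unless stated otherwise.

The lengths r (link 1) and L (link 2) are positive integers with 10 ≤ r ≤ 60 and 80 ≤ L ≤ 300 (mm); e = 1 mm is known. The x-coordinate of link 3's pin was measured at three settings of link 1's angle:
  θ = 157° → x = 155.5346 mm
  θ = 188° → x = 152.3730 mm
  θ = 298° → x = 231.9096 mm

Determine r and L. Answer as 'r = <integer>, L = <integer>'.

constraint per measurement: (x − r cos θ)² + (r sin θ − e)² = L²
subtracting the θ₁ and θ₂ equations cancels the r² and L² terms:
r = (x₁² − x₂²) / (2[(x₁cos θ₁ + e sin θ₁) − (x₂cos θ₂ + e sin θ₂)]) = 59.0012 → r = 59
L² = (x₁ − r cos θ₁)² + (r sin θ₁ − e)² = 44521.0073 → L = 211.0000 → L = 211
check at θ₃=298°: x = 231.9096 (printed 231.9096) ✓

r = 59, L = 211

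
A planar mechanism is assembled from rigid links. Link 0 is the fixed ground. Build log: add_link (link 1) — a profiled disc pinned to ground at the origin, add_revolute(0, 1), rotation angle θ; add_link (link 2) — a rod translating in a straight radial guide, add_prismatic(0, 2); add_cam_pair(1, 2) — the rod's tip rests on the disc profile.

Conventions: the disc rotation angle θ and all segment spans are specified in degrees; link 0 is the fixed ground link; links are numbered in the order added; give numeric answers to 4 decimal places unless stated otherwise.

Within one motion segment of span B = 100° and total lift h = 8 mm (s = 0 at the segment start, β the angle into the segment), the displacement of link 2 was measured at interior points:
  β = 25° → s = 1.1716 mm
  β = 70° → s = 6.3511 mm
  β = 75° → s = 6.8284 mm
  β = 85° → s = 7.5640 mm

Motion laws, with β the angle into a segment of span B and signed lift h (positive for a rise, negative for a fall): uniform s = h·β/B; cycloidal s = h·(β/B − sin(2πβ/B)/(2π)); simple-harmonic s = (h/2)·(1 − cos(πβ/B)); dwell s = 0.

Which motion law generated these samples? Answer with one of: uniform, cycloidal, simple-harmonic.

candidates at β/B = r: uniform s = h·r (linear in β); cycloidal s = h·(r − sin(2πr)/(2π)); simple-harmonic s = (h/2)(1 − cos(πr))
β=25°: printed 1.1716 | uniform 2.0000, cycloidal 0.7268, simple-harmonic 1.1716
β=70°: printed 6.3511 | uniform 5.6000, cycloidal 6.8109, simple-harmonic 6.3511
β=75°: printed 6.8284 | uniform 6.0000, cycloidal 7.2732, simple-harmonic 6.8284
β=85°: printed 7.5640 | uniform 6.8000, cycloidal 7.8301, simple-harmonic 7.5640
only one law matches every sample → simple-harmonic

simple-harmonic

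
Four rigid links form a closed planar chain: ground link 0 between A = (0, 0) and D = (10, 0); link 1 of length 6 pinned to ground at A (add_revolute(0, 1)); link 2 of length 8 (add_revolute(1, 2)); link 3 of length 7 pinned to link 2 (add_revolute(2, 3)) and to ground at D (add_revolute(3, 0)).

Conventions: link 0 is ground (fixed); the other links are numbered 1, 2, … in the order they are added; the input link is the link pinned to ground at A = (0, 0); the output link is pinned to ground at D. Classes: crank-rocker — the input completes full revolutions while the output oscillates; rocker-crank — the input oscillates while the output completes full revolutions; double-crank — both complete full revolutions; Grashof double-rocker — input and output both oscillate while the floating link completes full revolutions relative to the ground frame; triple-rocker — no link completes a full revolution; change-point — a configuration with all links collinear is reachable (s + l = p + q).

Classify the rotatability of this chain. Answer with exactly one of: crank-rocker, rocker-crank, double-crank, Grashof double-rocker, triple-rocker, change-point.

lengths: ground=10, input=6, coupler=8, output=7
sorted: s=6 (shortest), l=10 (longest), p+q=15
s + l = 16 vs p + q = 15
s + l > p + q → non-Grashof → no link fully rotates → triple-rocker

triple-rocker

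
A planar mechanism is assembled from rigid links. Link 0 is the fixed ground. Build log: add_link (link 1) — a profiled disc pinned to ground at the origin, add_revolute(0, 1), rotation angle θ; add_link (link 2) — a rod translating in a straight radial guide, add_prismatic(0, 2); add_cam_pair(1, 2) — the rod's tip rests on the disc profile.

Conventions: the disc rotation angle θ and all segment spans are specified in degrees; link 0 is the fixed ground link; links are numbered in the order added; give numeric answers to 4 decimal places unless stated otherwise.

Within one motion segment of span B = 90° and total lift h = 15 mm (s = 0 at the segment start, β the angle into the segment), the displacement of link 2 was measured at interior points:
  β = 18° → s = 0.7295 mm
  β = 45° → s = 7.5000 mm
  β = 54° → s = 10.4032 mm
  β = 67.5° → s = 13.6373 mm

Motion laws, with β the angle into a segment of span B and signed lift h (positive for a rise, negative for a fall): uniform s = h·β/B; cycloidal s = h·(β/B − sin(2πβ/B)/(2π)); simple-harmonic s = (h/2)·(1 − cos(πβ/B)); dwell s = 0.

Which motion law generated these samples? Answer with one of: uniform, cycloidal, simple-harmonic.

candidates at β/B = r: uniform s = h·r (linear in β); cycloidal s = h·(r − sin(2πr)/(2π)); simple-harmonic s = (h/2)(1 − cos(πr))
β=18°: printed 0.7295 | uniform 3.0000, cycloidal 0.7295, simple-harmonic 1.4324
β=45°: printed 7.5000 | uniform 7.5000, cycloidal 7.5000, simple-harmonic 7.5000
β=54°: printed 10.4032 | uniform 9.0000, cycloidal 10.4032, simple-harmonic 9.8176
β=67.5°: printed 13.6373 | uniform 11.2500, cycloidal 13.6373, simple-harmonic 12.8033
only one law matches every sample → cycloidal

cycloidal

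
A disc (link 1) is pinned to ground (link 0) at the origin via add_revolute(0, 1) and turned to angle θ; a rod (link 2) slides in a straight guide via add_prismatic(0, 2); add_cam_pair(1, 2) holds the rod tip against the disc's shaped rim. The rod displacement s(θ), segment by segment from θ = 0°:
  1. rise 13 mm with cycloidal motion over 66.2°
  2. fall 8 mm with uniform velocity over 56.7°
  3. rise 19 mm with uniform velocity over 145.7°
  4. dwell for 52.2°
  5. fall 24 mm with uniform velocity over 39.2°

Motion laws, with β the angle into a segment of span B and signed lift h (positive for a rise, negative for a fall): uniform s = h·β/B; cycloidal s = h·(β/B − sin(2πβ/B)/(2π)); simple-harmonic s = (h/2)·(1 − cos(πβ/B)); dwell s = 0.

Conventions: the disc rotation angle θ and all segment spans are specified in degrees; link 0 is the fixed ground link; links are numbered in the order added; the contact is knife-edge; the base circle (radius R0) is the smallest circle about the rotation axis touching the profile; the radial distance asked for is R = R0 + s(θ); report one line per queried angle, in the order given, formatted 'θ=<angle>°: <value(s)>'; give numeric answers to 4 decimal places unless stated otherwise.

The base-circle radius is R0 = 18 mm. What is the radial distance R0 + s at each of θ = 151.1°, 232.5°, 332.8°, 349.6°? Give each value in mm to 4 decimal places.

segment 1 (0° to 66.2°, cycloidal, h = 13) is passed completely: s = 0.0000 + (13) = 13.0000
segment 2 (66.2° to 122.9°, uniform, h = -8) is passed completely: s = 13.0000 + (-8) = 5.0000
θ = 151.1° falls in segment 3 (122.9° to 268.6°, uniform, h = 19): β = 151.1 − 122.9 = 28.2°, B = 145.7°; Δs = 19·28.2/145.7 = 3.6774; s = 5.0000 + 3.6774 = 8.6774
θ = 232.5° falls in segment 3 (122.9° to 268.6°, uniform, h = 19): β = 232.5 − 122.9 = 109.6°, B = 145.7°; Δs = 19·109.6/145.7 = 14.2924; s = 5.0000 + 14.2924 = 19.2924
segment 3 (122.9° to 268.6°, uniform, h = 19) is passed completely: s = 5.0000 + (19) = 24.0000
segment 4 (268.6° to 320.8°, dwell): s unchanged at 24.0000
θ = 332.8° falls in segment 5 (320.8° to 360°, uniform, h = -24): β = 332.8 − 320.8 = 12°, B = 39.2°; Δs = -24·12/39.2 = -7.3469; s = 24.0000 − 7.3469 = 16.6531
θ = 349.6° falls in segment 5 (320.8° to 360°, uniform, h = -24): β = 349.6 − 320.8 = 28.8°, B = 39.2°; Δs = -24·28.8/39.2 = -17.6327; s = 24.0000 − 17.6327 = 6.3673
θ=151.1°: R = R0 + s = 18 + 8.6774 = 26.6774
θ=232.5°: R = R0 + s = 18 + 19.2924 = 37.2924
θ=332.8°: R = R0 + s = 18 + 16.6531 = 34.6531
θ=349.6°: R = R0 + s = 18 + 6.3673 = 24.3673

θ=151.1°: 26.6774
θ=232.5°: 37.2924
θ=332.8°: 34.6531
θ=349.6°: 24.3673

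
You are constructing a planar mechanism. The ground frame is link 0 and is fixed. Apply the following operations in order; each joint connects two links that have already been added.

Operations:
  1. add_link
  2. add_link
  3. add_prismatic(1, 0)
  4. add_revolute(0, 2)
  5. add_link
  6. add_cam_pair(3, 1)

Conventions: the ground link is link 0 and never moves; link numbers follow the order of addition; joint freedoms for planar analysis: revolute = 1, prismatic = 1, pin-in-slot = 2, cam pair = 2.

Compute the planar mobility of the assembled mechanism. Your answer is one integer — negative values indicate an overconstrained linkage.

link 0 = ground. State L|J1|J2 = 1|0|0
+link1  2|0|0
+link2  3|0|0
P(1,0) f=1→J1  3|1|0
R(0,2) f=1→J1  3|2|0
+link3  4|2|0
C(3,1) f=2→J2  4|2|1
M = 3(4−1)−2·2−1 = 9−4−1 = 4

M = 4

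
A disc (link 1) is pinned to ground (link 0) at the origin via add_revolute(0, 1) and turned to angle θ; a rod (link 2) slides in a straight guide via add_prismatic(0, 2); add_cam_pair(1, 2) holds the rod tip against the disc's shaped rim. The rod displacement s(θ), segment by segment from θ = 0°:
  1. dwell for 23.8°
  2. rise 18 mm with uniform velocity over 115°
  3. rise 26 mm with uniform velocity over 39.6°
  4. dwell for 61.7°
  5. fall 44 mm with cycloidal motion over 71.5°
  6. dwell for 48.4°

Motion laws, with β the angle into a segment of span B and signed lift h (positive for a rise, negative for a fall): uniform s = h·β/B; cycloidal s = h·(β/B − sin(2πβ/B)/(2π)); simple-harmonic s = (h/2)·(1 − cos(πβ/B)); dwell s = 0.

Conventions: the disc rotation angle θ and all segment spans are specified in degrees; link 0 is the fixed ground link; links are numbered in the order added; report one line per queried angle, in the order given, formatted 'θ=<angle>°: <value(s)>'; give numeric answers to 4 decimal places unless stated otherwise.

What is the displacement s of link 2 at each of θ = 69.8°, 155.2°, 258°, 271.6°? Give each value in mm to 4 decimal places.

segment 1 (0° to 23.8°, dwell): s unchanged at 0.0000
θ = 69.8° falls in segment 2 (23.8° to 138.8°, uniform, h = 18): β = 69.8 − 23.8 = 46°, B = 115°; Δs = 18·46/115 = 7.2000; s = 0.0000 + 7.2000 = 7.2000
segment 2 (23.8° to 138.8°, uniform, h = 18) is passed completely: s = 0.0000 + (18) = 18.0000
θ = 155.2° falls in segment 3 (138.8° to 178.4°, uniform, h = 26): β = 155.2 − 138.8 = 16.4°, B = 39.6°; Δs = 26·16.4/39.6 = 10.7677; s = 18.0000 + 10.7677 = 28.7677
segment 3 (138.8° to 178.4°, uniform, h = 26) is passed completely: s = 18.0000 + (26) = 44.0000
segment 4 (178.4° to 240.1°, dwell): s unchanged at 44.0000
θ = 258° falls in segment 5 (240.1° to 311.6°, cycloidal, h = -44): β = 258 − 240.1 = 17.9°, B = 71.5°; Δs = -44·(0.2503 − sin(2π·0.2503)/(2π)) = -4.0126; s = 44.0000 − 4.0126 = 39.9874
θ = 271.6° falls in segment 5 (240.1° to 311.6°, cycloidal, h = -44): β = 271.6 − 240.1 = 31.5°, B = 71.5°; Δs = -44·(0.4406 − sin(2π·0.4406)/(2π)) = -16.8296; s = 44.0000 − 16.8296 = 27.1704

θ=69.8°: 7.2000
θ=155.2°: 28.7677
θ=258°: 39.9874
θ=271.6°: 27.1704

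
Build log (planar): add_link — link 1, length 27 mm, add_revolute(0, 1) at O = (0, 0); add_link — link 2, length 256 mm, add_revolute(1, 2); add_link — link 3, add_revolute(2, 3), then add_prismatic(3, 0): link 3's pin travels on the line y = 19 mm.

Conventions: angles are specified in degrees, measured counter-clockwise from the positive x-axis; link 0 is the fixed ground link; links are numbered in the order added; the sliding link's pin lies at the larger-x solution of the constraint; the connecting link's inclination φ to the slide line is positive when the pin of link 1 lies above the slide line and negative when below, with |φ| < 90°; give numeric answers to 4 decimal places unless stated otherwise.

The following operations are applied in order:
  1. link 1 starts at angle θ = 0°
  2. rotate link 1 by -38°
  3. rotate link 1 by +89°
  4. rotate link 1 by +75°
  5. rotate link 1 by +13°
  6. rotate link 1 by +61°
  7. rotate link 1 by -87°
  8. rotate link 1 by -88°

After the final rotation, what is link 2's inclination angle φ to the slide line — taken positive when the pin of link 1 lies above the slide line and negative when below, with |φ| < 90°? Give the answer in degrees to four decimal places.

geometry: r = 27 mm, L = 256 mm, e = 19 mm; θ starts at 0°
rotate link 1 by -38°: θ ← 0° -38° = -38°
rotate link 1 by +89°: θ ← -38° +89° = 51°
rotate link 1 by +75°: θ ← 51° +75° = 126°
rotate link 1 by +13°: θ ← 126° +13° = 139°
rotate link 1 by +61°: θ ← 139° +61° = 200°
rotate link 1 by -87°: θ ← 200° -87° = 113°
rotate link 1 by -88°: θ ← 113° -88° = 25°
h = r sin θ − e = 11.410693 − 19 = -7.589307
sin φ = h / L = -7.589307 / 256 = -0.02964573
φ = arcsin(-0.02964573) = -1.698824°

-1.6988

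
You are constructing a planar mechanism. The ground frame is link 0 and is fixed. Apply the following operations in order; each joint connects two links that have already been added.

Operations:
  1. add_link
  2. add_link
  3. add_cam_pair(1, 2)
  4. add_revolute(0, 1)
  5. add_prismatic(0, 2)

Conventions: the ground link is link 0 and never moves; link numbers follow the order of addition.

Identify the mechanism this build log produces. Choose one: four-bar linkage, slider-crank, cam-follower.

links: 3 (incl. ground); joints: 1 revolute, 1 prismatic, 1 higher (cam) pair, forming one closed loop
3 links, revolute + prismatic + higher pair in one loop → cam-follower

cam-follower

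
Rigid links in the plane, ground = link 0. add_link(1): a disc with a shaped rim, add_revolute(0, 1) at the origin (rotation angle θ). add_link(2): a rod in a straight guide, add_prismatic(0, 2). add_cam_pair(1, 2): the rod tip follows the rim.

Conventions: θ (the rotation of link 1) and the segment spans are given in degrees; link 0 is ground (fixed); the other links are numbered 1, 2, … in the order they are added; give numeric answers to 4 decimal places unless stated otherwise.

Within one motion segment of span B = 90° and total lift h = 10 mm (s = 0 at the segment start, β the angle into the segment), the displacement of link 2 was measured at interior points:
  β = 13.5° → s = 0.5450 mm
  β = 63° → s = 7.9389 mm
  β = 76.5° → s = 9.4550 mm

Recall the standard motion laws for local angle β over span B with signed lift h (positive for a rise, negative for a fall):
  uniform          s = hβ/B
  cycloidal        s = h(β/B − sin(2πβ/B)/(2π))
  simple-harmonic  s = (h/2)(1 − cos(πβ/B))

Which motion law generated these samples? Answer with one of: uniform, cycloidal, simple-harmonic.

candidates at β/B = r: uniform s = h·r (linear in β); cycloidal s = h·(r − sin(2πr)/(2π)); simple-harmonic s = (h/2)(1 − cos(πr))
β=13.5°: printed 0.5450 | uniform 1.5000, cycloidal 0.2124, simple-harmonic 0.5450
β=63°: printed 7.9389 | uniform 7.0000, cycloidal 8.5137, simple-harmonic 7.9389
β=76.5°: printed 9.4550 | uniform 8.5000, cycloidal 9.7876, simple-harmonic 9.4550
only one law matches every sample → simple-harmonic

simple-harmonic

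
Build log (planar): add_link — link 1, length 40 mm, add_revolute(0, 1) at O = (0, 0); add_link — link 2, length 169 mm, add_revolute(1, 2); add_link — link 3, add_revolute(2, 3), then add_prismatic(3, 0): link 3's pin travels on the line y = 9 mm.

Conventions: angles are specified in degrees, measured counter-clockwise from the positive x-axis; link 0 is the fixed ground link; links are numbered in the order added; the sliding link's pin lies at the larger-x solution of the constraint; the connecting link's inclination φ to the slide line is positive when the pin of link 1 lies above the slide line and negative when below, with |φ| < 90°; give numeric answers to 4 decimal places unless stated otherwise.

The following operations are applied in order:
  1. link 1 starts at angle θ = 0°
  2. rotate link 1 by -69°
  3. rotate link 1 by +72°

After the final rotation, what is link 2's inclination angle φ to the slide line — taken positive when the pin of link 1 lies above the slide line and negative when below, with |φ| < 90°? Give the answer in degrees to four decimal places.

geometry: r = 40 mm, L = 169 mm, e = 9 mm; θ starts at 0°
rotate link 1 by -69°: θ ← 0° -69° = -69°
rotate link 1 by +72°: θ ← -69° +72° = 3°
h = r sin θ − e = 2.093438 − 9 = -6.906562
sin φ = h / L = -6.906562 / 169 = -0.04086723
φ = arcsin(-0.04086723) = -2.342172°

-2.3422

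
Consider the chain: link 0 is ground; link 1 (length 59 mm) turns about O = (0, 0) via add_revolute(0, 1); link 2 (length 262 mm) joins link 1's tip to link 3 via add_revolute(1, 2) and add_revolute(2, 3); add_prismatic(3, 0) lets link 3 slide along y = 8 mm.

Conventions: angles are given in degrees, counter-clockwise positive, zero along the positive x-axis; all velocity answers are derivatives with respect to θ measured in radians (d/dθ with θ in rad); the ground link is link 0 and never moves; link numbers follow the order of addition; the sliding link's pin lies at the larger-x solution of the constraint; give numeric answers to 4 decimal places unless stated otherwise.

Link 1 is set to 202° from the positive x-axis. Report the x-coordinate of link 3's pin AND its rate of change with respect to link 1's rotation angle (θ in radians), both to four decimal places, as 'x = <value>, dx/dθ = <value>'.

geometry: r = 59 mm, L = 262 mm, e = 8 mm
crank pin P = (r cos θ, r sin θ) = (-54.703847, -22.101789)
h = r sin θ − e = -22.101789 − 8 = -30.101789
x = r cos θ + √(L² − h²) = -54.703847 + 260.265023 = 205.561176
dx/dθ = −r sin θ − h·r cos θ/√(L² − h²) (θ in radians; h = -30.101789) = 15.774839

x = 205.5612, dx/dθ = 15.7748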